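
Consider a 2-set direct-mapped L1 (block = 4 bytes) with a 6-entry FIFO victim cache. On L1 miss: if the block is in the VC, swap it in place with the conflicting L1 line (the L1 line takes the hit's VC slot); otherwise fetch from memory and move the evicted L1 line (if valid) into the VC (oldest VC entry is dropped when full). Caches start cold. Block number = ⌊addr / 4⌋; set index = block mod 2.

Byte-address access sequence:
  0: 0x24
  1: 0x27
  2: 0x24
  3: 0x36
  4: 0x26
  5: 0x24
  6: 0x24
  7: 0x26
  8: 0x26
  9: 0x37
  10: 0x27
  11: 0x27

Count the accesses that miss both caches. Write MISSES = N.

0: 0x24 (blk 9, set 1) → MISS  vc=[]
1: 0x27 (blk 9, set 1) → L1-HIT  vc=[]
2: 0x24 (blk 9, set 1) → L1-HIT  vc=[]
3: 0x36 (blk 13, set 1) → MISS  vc=[9]
4: 0x26 (blk 9, set 1) → VC-HIT  vc=[13]
5: 0x24 (blk 9, set 1) → L1-HIT  vc=[13]
6: 0x24 (blk 9, set 1) → L1-HIT  vc=[13]
7: 0x26 (blk 9, set 1) → L1-HIT  vc=[13]
8: 0x26 (blk 9, set 1) → L1-HIT  vc=[13]
9: 0x37 (blk 13, set 1) → VC-HIT  vc=[9]
10: 0x27 (blk 9, set 1) → VC-HIT  vc=[13]
11: 0x27 (blk 9, set 1) → L1-HIT  vc=[13]

MISSES = 2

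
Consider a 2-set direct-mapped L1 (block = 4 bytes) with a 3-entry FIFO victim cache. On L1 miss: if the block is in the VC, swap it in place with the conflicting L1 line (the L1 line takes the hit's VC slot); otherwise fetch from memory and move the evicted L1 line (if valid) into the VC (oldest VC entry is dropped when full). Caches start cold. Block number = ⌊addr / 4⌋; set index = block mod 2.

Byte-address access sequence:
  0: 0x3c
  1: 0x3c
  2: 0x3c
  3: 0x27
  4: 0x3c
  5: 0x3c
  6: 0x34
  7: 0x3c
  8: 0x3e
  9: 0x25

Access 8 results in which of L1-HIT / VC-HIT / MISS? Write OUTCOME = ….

OUTCOME = L1-HIT

0: 0x3c (blk 15, set 1) → MISS  vc=[]
1: 0x3c (blk 15, set 1) → L1-HIT  vc=[]
2: 0x3c (blk 15, set 1) → L1-HIT  vc=[]
3: 0x27 (blk 9, set 1) → MISS  vc=[15]
4: 0x3c (blk 15, set 1) → VC-HIT  vc=[9]
5: 0x3c (blk 15, set 1) → L1-HIT  vc=[9]
6: 0x34 (blk 13, set 1) → MISS  vc=[9, 15]
7: 0x3c (blk 15, set 1) → VC-HIT  vc=[9, 13]
8: 0x3e (blk 15, set 1) → L1-HIT  vc=[9, 13]
9: 0x25 (blk 9, set 1) → VC-HIT  vc=[15, 13]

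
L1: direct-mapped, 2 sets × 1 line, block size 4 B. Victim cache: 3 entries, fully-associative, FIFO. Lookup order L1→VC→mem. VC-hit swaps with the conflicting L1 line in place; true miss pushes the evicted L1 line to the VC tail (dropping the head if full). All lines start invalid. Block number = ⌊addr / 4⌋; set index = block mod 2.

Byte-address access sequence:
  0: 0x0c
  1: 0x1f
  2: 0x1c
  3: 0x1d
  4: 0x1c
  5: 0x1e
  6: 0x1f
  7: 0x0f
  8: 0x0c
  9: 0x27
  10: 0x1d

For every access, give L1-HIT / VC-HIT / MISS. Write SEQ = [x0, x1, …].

  [0] addr=0xc blk=3 s=1: MISS | VC []
  [1] addr=0x1f blk=7 s=1: MISS | VC [3]
  [2] addr=0x1c blk=7 s=1: L1-HIT | VC [3]
  [3] addr=0x1d blk=7 s=1: L1-HIT | VC [3]
  [4] addr=0x1c blk=7 s=1: L1-HIT | VC [3]
  [5] addr=0x1e blk=7 s=1: L1-HIT | VC [3]
  [6] addr=0x1f blk=7 s=1: L1-HIT | VC [3]
  [7] addr=0xf blk=3 s=1: VC-HIT | VC [7]
  [8] addr=0xc blk=3 s=1: L1-HIT | VC [7]
  [9] addr=0x27 blk=9 s=1: MISS | VC [7, 3]
  [10] addr=0x1d blk=7 s=1: VC-HIT | VC [9, 3]

SEQ = [MISS, MISS, L1-HIT, L1-HIT, L1-HIT, L1-HIT, L1-HIT, VC-HIT, L1-HIT, MISS, VC-HIT]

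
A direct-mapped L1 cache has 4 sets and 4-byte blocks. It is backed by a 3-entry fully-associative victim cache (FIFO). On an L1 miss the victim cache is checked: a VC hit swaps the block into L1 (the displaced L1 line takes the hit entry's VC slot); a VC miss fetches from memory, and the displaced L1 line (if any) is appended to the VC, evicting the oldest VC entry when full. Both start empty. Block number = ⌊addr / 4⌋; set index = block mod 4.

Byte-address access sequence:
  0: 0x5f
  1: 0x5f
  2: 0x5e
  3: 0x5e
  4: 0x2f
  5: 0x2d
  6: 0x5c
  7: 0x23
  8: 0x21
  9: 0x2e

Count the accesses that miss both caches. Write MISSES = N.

  [0] addr=0x5f blk=23 s=3: MISS | VC []
  [1] addr=0x5f blk=23 s=3: L1-HIT | VC []
  [2] addr=0x5e blk=23 s=3: L1-HIT | VC []
  [3] addr=0x5e blk=23 s=3: L1-HIT | VC []
  [4] addr=0x2f blk=11 s=3: MISS | VC [23]
  [5] addr=0x2d blk=11 s=3: L1-HIT | VC [23]
  [6] addr=0x5c blk=23 s=3: VC-HIT | VC [11]
  [7] addr=0x23 blk=8 s=0: MISS | VC [11]
  [8] addr=0x21 blk=8 s=0: L1-HIT | VC [11]
  [9] addr=0x2e blk=11 s=3: VC-HIT | VC [23]

MISSES = 3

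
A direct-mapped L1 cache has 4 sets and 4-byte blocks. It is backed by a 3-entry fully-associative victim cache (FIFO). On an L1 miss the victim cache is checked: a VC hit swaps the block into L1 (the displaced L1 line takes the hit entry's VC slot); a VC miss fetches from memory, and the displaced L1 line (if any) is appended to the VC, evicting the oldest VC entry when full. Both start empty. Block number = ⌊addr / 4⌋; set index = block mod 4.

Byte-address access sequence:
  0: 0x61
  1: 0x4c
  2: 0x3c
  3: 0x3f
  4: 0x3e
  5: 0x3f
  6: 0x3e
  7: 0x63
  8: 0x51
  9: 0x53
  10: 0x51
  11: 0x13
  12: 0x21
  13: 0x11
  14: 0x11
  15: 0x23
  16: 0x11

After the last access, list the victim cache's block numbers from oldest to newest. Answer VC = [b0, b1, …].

VC = [24, 20, 8]

  [0] addr=0x61 blk=24 s=0: MISS | VC []
  [1] addr=0x4c blk=19 s=3: MISS | VC []
  [2] addr=0x3c blk=15 s=3: MISS | VC [19]
  [3] addr=0x3f blk=15 s=3: L1-HIT | VC [19]
  [4] addr=0x3e blk=15 s=3: L1-HIT | VC [19]
  [5] addr=0x3f blk=15 s=3: L1-HIT | VC [19]
  [6] addr=0x3e blk=15 s=3: L1-HIT | VC [19]
  [7] addr=0x63 blk=24 s=0: L1-HIT | VC [19]
  [8] addr=0x51 blk=20 s=0: MISS | VC [19, 24]
  [9] addr=0x53 blk=20 s=0: L1-HIT | VC [19, 24]
  [10] addr=0x51 blk=20 s=0: L1-HIT | VC [19, 24]
  [11] addr=0x13 blk=4 s=0: MISS | VC [19, 24, 20]
  [12] addr=0x21 blk=8 s=0: MISS | VC [24, 20, 4]
  [13] addr=0x11 blk=4 s=0: VC-HIT | VC [24, 20, 8]
  [14] addr=0x11 blk=4 s=0: L1-HIT | VC [24, 20, 8]
  [15] addr=0x23 blk=8 s=0: VC-HIT | VC [24, 20, 4]
  [16] addr=0x11 blk=4 s=0: VC-HIT | VC [24, 20, 8]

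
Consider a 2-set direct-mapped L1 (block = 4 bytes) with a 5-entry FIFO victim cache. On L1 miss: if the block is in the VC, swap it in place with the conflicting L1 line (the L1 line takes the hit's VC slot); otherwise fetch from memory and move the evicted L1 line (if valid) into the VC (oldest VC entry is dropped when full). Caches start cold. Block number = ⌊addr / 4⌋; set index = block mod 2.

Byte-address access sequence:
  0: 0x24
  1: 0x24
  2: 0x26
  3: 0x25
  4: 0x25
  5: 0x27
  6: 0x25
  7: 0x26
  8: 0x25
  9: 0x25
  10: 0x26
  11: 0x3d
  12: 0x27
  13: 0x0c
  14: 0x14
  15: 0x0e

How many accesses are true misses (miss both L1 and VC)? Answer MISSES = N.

0: 0x24 (blk 9, set 1) → MISS  vc=[]
1: 0x24 (blk 9, set 1) → L1-HIT  vc=[]
2: 0x26 (blk 9, set 1) → L1-HIT  vc=[]
3: 0x25 (blk 9, set 1) → L1-HIT  vc=[]
4: 0x25 (blk 9, set 1) → L1-HIT  vc=[]
5: 0x27 (blk 9, set 1) → L1-HIT  vc=[]
6: 0x25 (blk 9, set 1) → L1-HIT  vc=[]
7: 0x26 (blk 9, set 1) → L1-HIT  vc=[]
8: 0x25 (blk 9, set 1) → L1-HIT  vc=[]
9: 0x25 (blk 9, set 1) → L1-HIT  vc=[]
10: 0x26 (blk 9, set 1) → L1-HIT  vc=[]
11: 0x3d (blk 15, set 1) → MISS  vc=[9]
12: 0x27 (blk 9, set 1) → VC-HIT  vc=[15]
13: 0xc (blk 3, set 1) → MISS  vc=[15, 9]
14: 0x14 (blk 5, set 1) → MISS  vc=[15, 9, 3]
15: 0xe (blk 3, set 1) → VC-HIT  vc=[15, 9, 5]

MISSES = 4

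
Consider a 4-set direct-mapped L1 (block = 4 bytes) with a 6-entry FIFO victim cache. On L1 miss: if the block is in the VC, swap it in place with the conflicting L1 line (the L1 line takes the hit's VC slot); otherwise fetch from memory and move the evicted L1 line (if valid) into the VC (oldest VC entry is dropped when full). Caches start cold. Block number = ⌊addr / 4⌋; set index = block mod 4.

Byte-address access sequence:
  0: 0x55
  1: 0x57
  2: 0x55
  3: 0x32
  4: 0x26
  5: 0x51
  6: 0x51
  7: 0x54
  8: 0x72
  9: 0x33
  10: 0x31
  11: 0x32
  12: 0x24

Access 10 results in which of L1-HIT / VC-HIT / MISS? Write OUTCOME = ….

OUTCOME = L1-HIT

  [0] addr=0x55 blk=21 s=1: MISS | VC []
  [1] addr=0x57 blk=21 s=1: L1-HIT | VC []
  [2] addr=0x55 blk=21 s=1: L1-HIT | VC []
  [3] addr=0x32 blk=12 s=0: MISS | VC []
  [4] addr=0x26 blk=9 s=1: MISS | VC [21]
  [5] addr=0x51 blk=20 s=0: MISS | VC [21, 12]
  [6] addr=0x51 blk=20 s=0: L1-HIT | VC [21, 12]
  [7] addr=0x54 blk=21 s=1: VC-HIT | VC [9, 12]
  [8] addr=0x72 blk=28 s=0: MISS | VC [9, 12, 20]
  [9] addr=0x33 blk=12 s=0: VC-HIT | VC [9, 28, 20]
  [10] addr=0x31 blk=12 s=0: L1-HIT | VC [9, 28, 20]
  [11] addr=0x32 blk=12 s=0: L1-HIT | VC [9, 28, 20]
  [12] addr=0x24 blk=9 s=1: VC-HIT | VC [21, 28, 20]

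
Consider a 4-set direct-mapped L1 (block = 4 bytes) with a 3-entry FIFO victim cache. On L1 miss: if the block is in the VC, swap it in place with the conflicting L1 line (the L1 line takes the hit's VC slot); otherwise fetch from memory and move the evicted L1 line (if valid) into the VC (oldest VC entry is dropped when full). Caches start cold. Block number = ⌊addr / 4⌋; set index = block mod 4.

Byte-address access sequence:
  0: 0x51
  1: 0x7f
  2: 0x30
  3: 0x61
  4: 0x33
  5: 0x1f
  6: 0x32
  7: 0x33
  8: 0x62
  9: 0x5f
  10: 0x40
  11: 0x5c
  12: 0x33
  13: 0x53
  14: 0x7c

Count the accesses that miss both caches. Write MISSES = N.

#0 0x51→b20/s0 MISS; vc=[]
#1 0x7f→b31/s3 MISS; vc=[]
#2 0x30→b12/s0 MISS; vc=[20]
#3 0x61→b24/s0 MISS; vc=[20,12]
#4 0x33→b12/s0 VC-HIT; vc=[20,24]
#5 0x1f→b7/s3 MISS; vc=[20,24,31]
#6 0x32→b12/s0 L1-HIT; vc=[20,24,31]
#7 0x33→b12/s0 L1-HIT; vc=[20,24,31]
#8 0x62→b24/s0 VC-HIT; vc=[20,12,31]
#9 0x5f→b23/s3 MISS; vc=[12,31,7]
#10 0x40→b16/s0 MISS; vc=[31,7,24]
#11 0x5c→b23/s3 L1-HIT; vc=[31,7,24]
#12 0x33→b12/s0 MISS; vc=[7,24,16]
#13 0x53→b20/s0 MISS; vc=[24,16,12]
#14 0x7c→b31/s3 MISS; vc=[16,12,23]

MISSES = 10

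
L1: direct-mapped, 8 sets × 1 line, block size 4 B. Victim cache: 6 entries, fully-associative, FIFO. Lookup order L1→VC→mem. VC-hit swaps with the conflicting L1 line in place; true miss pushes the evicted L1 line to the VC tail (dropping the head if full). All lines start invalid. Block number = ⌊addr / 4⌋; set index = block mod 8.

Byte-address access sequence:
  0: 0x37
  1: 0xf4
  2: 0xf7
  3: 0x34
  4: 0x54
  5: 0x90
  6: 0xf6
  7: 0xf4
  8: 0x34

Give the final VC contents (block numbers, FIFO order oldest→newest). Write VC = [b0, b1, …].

VC = [21, 61]

  [0] addr=0x37 blk=13 s=5: MISS | VC []
  [1] addr=0xf4 blk=61 s=5: MISS | VC [13]
  [2] addr=0xf7 blk=61 s=5: L1-HIT | VC [13]
  [3] addr=0x34 blk=13 s=5: VC-HIT | VC [61]
  [4] addr=0x54 blk=21 s=5: MISS | VC [61, 13]
  [5] addr=0x90 blk=36 s=4: MISS | VC [61, 13]
  [6] addr=0xf6 blk=61 s=5: VC-HIT | VC [21, 13]
  [7] addr=0xf4 blk=61 s=5: L1-HIT | VC [21, 13]
  [8] addr=0x34 blk=13 s=5: VC-HIT | VC [21, 61]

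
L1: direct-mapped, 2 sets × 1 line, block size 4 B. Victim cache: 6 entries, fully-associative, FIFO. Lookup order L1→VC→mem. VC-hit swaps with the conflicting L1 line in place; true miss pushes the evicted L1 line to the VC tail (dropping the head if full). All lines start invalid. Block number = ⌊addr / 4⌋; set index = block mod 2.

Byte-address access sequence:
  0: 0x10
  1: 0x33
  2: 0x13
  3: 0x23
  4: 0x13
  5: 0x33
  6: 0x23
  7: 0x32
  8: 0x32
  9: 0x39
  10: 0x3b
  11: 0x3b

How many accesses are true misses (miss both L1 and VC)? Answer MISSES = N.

MISSES = 4

#0 0x10→b4/s0 MISS; vc=[]
#1 0x33→b12/s0 MISS; vc=[4]
#2 0x13→b4/s0 VC-HIT; vc=[12]
#3 0x23→b8/s0 MISS; vc=[12,4]
#4 0x13→b4/s0 VC-HIT; vc=[12,8]
#5 0x33→b12/s0 VC-HIT; vc=[4,8]
#6 0x23→b8/s0 VC-HIT; vc=[4,12]
#7 0x32→b12/s0 VC-HIT; vc=[4,8]
#8 0x32→b12/s0 L1-HIT; vc=[4,8]
#9 0x39→b14/s0 MISS; vc=[4,8,12]
#10 0x3b→b14/s0 L1-HIT; vc=[4,8,12]
#11 0x3b→b14/s0 L1-HIT; vc=[4,8,12]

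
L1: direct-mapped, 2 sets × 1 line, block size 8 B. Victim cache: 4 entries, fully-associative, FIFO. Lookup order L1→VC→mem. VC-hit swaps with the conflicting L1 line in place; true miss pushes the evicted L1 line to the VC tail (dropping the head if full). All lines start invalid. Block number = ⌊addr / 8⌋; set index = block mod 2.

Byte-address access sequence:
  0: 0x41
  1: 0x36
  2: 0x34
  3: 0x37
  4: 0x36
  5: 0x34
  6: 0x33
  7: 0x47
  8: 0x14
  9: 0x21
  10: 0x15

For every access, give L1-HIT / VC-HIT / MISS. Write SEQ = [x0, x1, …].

0: 0x41 (blk 8, set 0) → MISS  vc=[]
1: 0x36 (blk 6, set 0) → MISS  vc=[8]
2: 0x34 (blk 6, set 0) → L1-HIT  vc=[8]
3: 0x37 (blk 6, set 0) → L1-HIT  vc=[8]
4: 0x36 (blk 6, set 0) → L1-HIT  vc=[8]
5: 0x34 (blk 6, set 0) → L1-HIT  vc=[8]
6: 0x33 (blk 6, set 0) → L1-HIT  vc=[8]
7: 0x47 (blk 8, set 0) → VC-HIT  vc=[6]
8: 0x14 (blk 2, set 0) → MISS  vc=[6, 8]
9: 0x21 (blk 4, set 0) → MISS  vc=[6, 8, 2]
10: 0x15 (blk 2, set 0) → VC-HIT  vc=[6, 8, 4]

SEQ = [MISS, MISS, L1-HIT, L1-HIT, L1-HIT, L1-HIT, L1-HIT, VC-HIT, MISS, MISS, VC-HIT]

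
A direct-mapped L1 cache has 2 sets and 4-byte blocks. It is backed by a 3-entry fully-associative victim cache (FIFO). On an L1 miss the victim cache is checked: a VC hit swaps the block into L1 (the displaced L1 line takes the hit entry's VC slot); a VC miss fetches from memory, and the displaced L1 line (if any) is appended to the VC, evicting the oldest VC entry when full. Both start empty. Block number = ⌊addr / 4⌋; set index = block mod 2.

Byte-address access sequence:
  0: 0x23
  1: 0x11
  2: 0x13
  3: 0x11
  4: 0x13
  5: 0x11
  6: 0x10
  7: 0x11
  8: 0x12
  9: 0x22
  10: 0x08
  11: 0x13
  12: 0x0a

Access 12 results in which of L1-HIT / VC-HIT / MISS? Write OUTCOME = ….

0: 0x23 (blk 8, set 0) → MISS  vc=[]
1: 0x11 (blk 4, set 0) → MISS  vc=[8]
2: 0x13 (blk 4, set 0) → L1-HIT  vc=[8]
3: 0x11 (blk 4, set 0) → L1-HIT  vc=[8]
4: 0x13 (blk 4, set 0) → L1-HIT  vc=[8]
5: 0x11 (blk 4, set 0) → L1-HIT  vc=[8]
6: 0x10 (blk 4, set 0) → L1-HIT  vc=[8]
7: 0x11 (blk 4, set 0) → L1-HIT  vc=[8]
8: 0x12 (blk 4, set 0) → L1-HIT  vc=[8]
9: 0x22 (blk 8, set 0) → VC-HIT  vc=[4]
10: 0x8 (blk 2, set 0) → MISS  vc=[4, 8]
11: 0x13 (blk 4, set 0) → VC-HIT  vc=[2, 8]
12: 0xa (blk 2, set 0) → VC-HIT  vc=[4, 8]

OUTCOME = VC-HIT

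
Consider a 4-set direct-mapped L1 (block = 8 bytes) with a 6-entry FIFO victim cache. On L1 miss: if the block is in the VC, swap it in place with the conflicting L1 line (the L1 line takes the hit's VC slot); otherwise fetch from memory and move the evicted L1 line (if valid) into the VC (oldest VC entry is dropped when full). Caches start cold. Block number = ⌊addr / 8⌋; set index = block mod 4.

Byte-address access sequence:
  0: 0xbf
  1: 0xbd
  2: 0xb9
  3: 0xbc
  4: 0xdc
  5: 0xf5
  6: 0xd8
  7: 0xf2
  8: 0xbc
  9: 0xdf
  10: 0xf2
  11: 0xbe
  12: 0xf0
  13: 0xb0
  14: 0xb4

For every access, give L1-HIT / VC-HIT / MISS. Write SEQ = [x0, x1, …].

  [0] addr=0xbf blk=23 s=3: MISS | VC []
  [1] addr=0xbd blk=23 s=3: L1-HIT | VC []
  [2] addr=0xb9 blk=23 s=3: L1-HIT | VC []
  [3] addr=0xbc blk=23 s=3: L1-HIT | VC []
  [4] addr=0xdc blk=27 s=3: MISS | VC [23]
  [5] addr=0xf5 blk=30 s=2: MISS | VC [23]
  [6] addr=0xd8 blk=27 s=3: L1-HIT | VC [23]
  [7] addr=0xf2 blk=30 s=2: L1-HIT | VC [23]
  [8] addr=0xbc blk=23 s=3: VC-HIT | VC [27]
  [9] addr=0xdf blk=27 s=3: VC-HIT | VC [23]
  [10] addr=0xf2 blk=30 s=2: L1-HIT | VC [23]
  [11] addr=0xbe blk=23 s=3: VC-HIT | VC [27]
  [12] addr=0xf0 blk=30 s=2: L1-HIT | VC [27]
  [13] addr=0xb0 blk=22 s=2: MISS | VC [27, 30]
  [14] addr=0xb4 blk=22 s=2: L1-HIT | VC [27, 30]

SEQ = [MISS, L1-HIT, L1-HIT, L1-HIT, MISS, MISS, L1-HIT, L1-HIT, VC-HIT, VC-HIT, L1-HIT, VC-HIT, L1-HIT, MISS, L1-HIT]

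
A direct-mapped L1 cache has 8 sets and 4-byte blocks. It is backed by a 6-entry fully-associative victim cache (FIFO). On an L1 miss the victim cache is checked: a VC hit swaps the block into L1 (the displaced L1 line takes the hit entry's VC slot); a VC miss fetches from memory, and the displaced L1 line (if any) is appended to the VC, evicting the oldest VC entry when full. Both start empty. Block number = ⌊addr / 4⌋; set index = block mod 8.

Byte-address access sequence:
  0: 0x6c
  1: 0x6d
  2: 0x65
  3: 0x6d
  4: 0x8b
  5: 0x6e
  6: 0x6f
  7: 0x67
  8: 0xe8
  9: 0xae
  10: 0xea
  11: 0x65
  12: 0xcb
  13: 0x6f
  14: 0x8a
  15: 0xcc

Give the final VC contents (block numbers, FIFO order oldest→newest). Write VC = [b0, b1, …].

VC = [50, 43, 58, 27]

#0 0x6c→b27/s3 MISS; vc=[]
#1 0x6d→b27/s3 L1-HIT; vc=[]
#2 0x65→b25/s1 MISS; vc=[]
#3 0x6d→b27/s3 L1-HIT; vc=[]
#4 0x8b→b34/s2 MISS; vc=[]
#5 0x6e→b27/s3 L1-HIT; vc=[]
#6 0x6f→b27/s3 L1-HIT; vc=[]
#7 0x67→b25/s1 L1-HIT; vc=[]
#8 0xe8→b58/s2 MISS; vc=[34]
#9 0xae→b43/s3 MISS; vc=[34,27]
#10 0xea→b58/s2 L1-HIT; vc=[34,27]
#11 0x65→b25/s1 L1-HIT; vc=[34,27]
#12 0xcb→b50/s2 MISS; vc=[34,27,58]
#13 0x6f→b27/s3 VC-HIT; vc=[34,43,58]
#14 0x8a→b34/s2 VC-HIT; vc=[50,43,58]
#15 0xcc→b51/s3 MISS; vc=[50,43,58,27]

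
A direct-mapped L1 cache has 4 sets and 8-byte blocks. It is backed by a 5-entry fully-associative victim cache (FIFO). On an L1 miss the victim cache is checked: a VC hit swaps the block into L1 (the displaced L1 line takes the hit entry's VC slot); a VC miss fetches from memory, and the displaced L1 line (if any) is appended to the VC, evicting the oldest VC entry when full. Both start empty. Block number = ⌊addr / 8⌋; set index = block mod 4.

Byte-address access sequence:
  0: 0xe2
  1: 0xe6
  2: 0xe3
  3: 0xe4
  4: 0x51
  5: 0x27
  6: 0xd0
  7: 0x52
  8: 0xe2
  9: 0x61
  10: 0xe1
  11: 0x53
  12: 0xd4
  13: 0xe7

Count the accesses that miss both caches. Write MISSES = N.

MISSES = 5

#0 0xe2→b28/s0 MISS; vc=[]
#1 0xe6→b28/s0 L1-HIT; vc=[]
#2 0xe3→b28/s0 L1-HIT; vc=[]
#3 0xe4→b28/s0 L1-HIT; vc=[]
#4 0x51→b10/s2 MISS; vc=[]
#5 0x27→b4/s0 MISS; vc=[28]
#6 0xd0→b26/s2 MISS; vc=[28,10]
#7 0x52→b10/s2 VC-HIT; vc=[28,26]
#8 0xe2→b28/s0 VC-HIT; vc=[4,26]
#9 0x61→b12/s0 MISS; vc=[4,26,28]
#10 0xe1→b28/s0 VC-HIT; vc=[4,26,12]
#11 0x53→b10/s2 L1-HIT; vc=[4,26,12]
#12 0xd4→b26/s2 VC-HIT; vc=[4,10,12]
#13 0xe7→b28/s0 L1-HIT; vc=[4,10,12]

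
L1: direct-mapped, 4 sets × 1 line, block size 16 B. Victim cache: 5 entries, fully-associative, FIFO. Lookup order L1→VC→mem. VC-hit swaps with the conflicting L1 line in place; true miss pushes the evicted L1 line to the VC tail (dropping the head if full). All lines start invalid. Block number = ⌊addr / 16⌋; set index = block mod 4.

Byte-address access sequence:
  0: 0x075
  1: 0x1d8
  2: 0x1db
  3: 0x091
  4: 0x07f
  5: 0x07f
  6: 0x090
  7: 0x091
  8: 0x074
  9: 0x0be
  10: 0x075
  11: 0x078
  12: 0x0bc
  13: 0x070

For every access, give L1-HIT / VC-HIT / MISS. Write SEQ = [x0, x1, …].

0: 0x75 (blk 7, set 3) → MISS  vc=[]
1: 0x1d8 (blk 29, set 1) → MISS  vc=[]
2: 0x1db (blk 29, set 1) → L1-HIT  vc=[]
3: 0x91 (blk 9, set 1) → MISS  vc=[29]
4: 0x7f (blk 7, set 3) → L1-HIT  vc=[29]
5: 0x7f (blk 7, set 3) → L1-HIT  vc=[29]
6: 0x90 (blk 9, set 1) → L1-HIT  vc=[29]
7: 0x91 (blk 9, set 1) → L1-HIT  vc=[29]
8: 0x74 (blk 7, set 3) → L1-HIT  vc=[29]
9: 0xbe (blk 11, set 3) → MISS  vc=[29, 7]
10: 0x75 (blk 7, set 3) → VC-HIT  vc=[29, 11]
11: 0x78 (blk 7, set 3) → L1-HIT  vc=[29, 11]
12: 0xbc (blk 11, set 3) → VC-HIT  vc=[29, 7]
13: 0x70 (blk 7, set 3) → VC-HIT  vc=[29, 11]

SEQ = [MISS, MISS, L1-HIT, MISS, L1-HIT, L1-HIT, L1-HIT, L1-HIT, L1-HIT, MISS, VC-HIT, L1-HIT, VC-HIT, VC-HIT]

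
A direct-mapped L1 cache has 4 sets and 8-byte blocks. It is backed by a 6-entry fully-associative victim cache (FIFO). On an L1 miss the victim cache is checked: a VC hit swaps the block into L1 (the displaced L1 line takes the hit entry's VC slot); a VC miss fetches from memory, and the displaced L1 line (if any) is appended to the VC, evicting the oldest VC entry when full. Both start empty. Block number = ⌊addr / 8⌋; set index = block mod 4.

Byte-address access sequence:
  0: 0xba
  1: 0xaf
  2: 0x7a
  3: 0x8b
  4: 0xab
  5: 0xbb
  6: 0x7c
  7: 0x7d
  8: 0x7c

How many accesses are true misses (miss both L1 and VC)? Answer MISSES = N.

#0 0xba→b23/s3 MISS; vc=[]
#1 0xaf→b21/s1 MISS; vc=[]
#2 0x7a→b15/s3 MISS; vc=[23]
#3 0x8b→b17/s1 MISS; vc=[23,21]
#4 0xab→b21/s1 VC-HIT; vc=[23,17]
#5 0xbb→b23/s3 VC-HIT; vc=[15,17]
#6 0x7c→b15/s3 VC-HIT; vc=[23,17]
#7 0x7d→b15/s3 L1-HIT; vc=[23,17]
#8 0x7c→b15/s3 L1-HIT; vc=[23,17]

MISSES = 4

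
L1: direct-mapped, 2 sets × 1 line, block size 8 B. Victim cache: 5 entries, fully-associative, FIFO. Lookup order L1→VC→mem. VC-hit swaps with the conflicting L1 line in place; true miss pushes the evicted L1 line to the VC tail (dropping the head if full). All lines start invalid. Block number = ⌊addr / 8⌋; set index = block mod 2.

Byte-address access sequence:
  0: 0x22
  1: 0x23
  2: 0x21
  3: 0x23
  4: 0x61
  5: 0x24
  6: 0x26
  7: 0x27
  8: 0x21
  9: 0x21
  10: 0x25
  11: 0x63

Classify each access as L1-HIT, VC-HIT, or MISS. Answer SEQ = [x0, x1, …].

  [0] addr=0x22 blk=4 s=0: MISS | VC []
  [1] addr=0x23 blk=4 s=0: L1-HIT | VC []
  [2] addr=0x21 blk=4 s=0: L1-HIT | VC []
  [3] addr=0x23 blk=4 s=0: L1-HIT | VC []
  [4] addr=0x61 blk=12 s=0: MISS | VC [4]
  [5] addr=0x24 blk=4 s=0: VC-HIT | VC [12]
  [6] addr=0x26 blk=4 s=0: L1-HIT | VC [12]
  [7] addr=0x27 blk=4 s=0: L1-HIT | VC [12]
  [8] addr=0x21 blk=4 s=0: L1-HIT | VC [12]
  [9] addr=0x21 blk=4 s=0: L1-HIT | VC [12]
  [10] addr=0x25 blk=4 s=0: L1-HIT | VC [12]
  [11] addr=0x63 blk=12 s=0: VC-HIT | VC [4]

SEQ = [MISS, L1-HIT, L1-HIT, L1-HIT, MISS, VC-HIT, L1-HIT, L1-HIT, L1-HIT, L1-HIT, L1-HIT, VC-HIT]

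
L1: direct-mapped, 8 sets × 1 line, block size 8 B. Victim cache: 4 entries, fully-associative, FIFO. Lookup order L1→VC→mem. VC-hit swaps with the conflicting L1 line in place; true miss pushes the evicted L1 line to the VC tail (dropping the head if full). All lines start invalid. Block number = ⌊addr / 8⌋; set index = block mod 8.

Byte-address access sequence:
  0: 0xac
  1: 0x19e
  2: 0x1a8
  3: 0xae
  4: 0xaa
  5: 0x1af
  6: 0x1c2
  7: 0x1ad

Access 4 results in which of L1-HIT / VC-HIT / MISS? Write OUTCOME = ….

OUTCOME = L1-HIT

#0 0xac→b21/s5 MISS; vc=[]
#1 0x19e→b51/s3 MISS; vc=[]
#2 0x1a8→b53/s5 MISS; vc=[21]
#3 0xae→b21/s5 VC-HIT; vc=[53]
#4 0xaa→b21/s5 L1-HIT; vc=[53]
#5 0x1af→b53/s5 VC-HIT; vc=[21]
#6 0x1c2→b56/s0 MISS; vc=[21]
#7 0x1ad→b53/s5 L1-HIT; vc=[21]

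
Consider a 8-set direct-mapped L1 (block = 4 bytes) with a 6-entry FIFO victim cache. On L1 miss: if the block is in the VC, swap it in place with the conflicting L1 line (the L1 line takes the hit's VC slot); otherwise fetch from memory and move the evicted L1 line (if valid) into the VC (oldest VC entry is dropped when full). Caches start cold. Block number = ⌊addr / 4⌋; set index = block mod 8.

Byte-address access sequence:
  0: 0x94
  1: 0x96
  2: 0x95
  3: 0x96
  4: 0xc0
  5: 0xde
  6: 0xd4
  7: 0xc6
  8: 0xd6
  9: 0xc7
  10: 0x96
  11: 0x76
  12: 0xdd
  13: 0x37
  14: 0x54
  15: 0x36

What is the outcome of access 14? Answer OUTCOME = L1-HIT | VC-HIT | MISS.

#0 0x94→b37/s5 MISS; vc=[]
#1 0x96→b37/s5 L1-HIT; vc=[]
#2 0x95→b37/s5 L1-HIT; vc=[]
#3 0x96→b37/s5 L1-HIT; vc=[]
#4 0xc0→b48/s0 MISS; vc=[]
#5 0xde→b55/s7 MISS; vc=[]
#6 0xd4→b53/s5 MISS; vc=[37]
#7 0xc6→b49/s1 MISS; vc=[37]
#8 0xd6→b53/s5 L1-HIT; vc=[37]
#9 0xc7→b49/s1 L1-HIT; vc=[37]
#10 0x96→b37/s5 VC-HIT; vc=[53]
#11 0x76→b29/s5 MISS; vc=[53,37]
#12 0xdd→b55/s7 L1-HIT; vc=[53,37]
#13 0x37→b13/s5 MISS; vc=[53,37,29]
#14 0x54→b21/s5 MISS; vc=[53,37,29,13]
#15 0x36→b13/s5 VC-HIT; vc=[53,37,29,21]

OUTCOME = MISS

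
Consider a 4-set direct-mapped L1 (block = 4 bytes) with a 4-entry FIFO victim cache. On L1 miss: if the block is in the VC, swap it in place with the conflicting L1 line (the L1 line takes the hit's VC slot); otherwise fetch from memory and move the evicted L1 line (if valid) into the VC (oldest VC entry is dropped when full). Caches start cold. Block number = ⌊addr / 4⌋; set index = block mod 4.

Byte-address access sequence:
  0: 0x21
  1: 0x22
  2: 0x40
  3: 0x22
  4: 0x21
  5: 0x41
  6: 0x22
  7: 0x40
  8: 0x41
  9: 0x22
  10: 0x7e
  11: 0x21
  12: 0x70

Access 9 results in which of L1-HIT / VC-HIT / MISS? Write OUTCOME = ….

0: 0x21 (blk 8, set 0) → MISS  vc=[]
1: 0x22 (blk 8, set 0) → L1-HIT  vc=[]
2: 0x40 (blk 16, set 0) → MISS  vc=[8]
3: 0x22 (blk 8, set 0) → VC-HIT  vc=[16]
4: 0x21 (blk 8, set 0) → L1-HIT  vc=[16]
5: 0x41 (blk 16, set 0) → VC-HIT  vc=[8]
6: 0x22 (blk 8, set 0) → VC-HIT  vc=[16]
7: 0x40 (blk 16, set 0) → VC-HIT  vc=[8]
8: 0x41 (blk 16, set 0) → L1-HIT  vc=[8]
9: 0x22 (blk 8, set 0) → VC-HIT  vc=[16]
10: 0x7e (blk 31, set 3) → MISS  vc=[16]
11: 0x21 (blk 8, set 0) → L1-HIT  vc=[16]
12: 0x70 (blk 28, set 0) → MISS  vc=[16, 8]

OUTCOME = VC-HIT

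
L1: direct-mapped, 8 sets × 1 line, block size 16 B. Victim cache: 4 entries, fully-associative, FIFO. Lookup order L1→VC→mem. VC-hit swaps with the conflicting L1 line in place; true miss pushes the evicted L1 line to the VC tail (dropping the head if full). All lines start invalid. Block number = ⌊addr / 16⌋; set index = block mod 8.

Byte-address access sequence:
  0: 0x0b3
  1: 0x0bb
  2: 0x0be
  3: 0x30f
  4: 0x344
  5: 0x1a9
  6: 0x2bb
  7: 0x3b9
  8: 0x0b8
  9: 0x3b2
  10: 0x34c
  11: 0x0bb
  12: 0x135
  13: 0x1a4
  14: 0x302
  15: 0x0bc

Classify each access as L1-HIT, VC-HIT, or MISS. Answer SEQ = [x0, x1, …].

#0 0xb3→b11/s3 MISS; vc=[]
#1 0xbb→b11/s3 L1-HIT; vc=[]
#2 0xbe→b11/s3 L1-HIT; vc=[]
#3 0x30f→b48/s0 MISS; vc=[]
#4 0x344→b52/s4 MISS; vc=[]
#5 0x1a9→b26/s2 MISS; vc=[]
#6 0x2bb→b43/s3 MISS; vc=[11]
#7 0x3b9→b59/s3 MISS; vc=[11,43]
#8 0xb8→b11/s3 VC-HIT; vc=[59,43]
#9 0x3b2→b59/s3 VC-HIT; vc=[11,43]
#10 0x34c→b52/s4 L1-HIT; vc=[11,43]
#11 0xbb→b11/s3 VC-HIT; vc=[59,43]
#12 0x135→b19/s3 MISS; vc=[59,43,11]
#13 0x1a4→b26/s2 L1-HIT; vc=[59,43,11]
#14 0x302→b48/s0 L1-HIT; vc=[59,43,11]
#15 0xbc→b11/s3 VC-HIT; vc=[59,43,19]

SEQ = [MISS, L1-HIT, L1-HIT, MISS, MISS, MISS, MISS, MISS, VC-HIT, VC-HIT, L1-HIT, VC-HIT, MISS, L1-HIT, L1-HIT, VC-HIT]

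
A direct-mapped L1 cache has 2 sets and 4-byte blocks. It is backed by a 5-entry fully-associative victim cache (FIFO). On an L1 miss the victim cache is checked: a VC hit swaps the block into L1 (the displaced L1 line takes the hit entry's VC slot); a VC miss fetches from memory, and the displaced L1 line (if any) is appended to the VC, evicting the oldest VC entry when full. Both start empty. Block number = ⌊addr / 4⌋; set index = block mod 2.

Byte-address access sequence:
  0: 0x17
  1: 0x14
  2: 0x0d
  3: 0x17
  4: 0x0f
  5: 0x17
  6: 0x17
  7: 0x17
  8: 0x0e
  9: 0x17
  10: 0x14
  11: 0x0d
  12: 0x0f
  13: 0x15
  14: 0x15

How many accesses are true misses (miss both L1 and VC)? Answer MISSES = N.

MISSES = 2

  [0] addr=0x17 blk=5 s=1: MISS | VC []
  [1] addr=0x14 blk=5 s=1: L1-HIT | VC []
  [2] addr=0xd blk=3 s=1: MISS | VC [5]
  [3] addr=0x17 blk=5 s=1: VC-HIT | VC [3]
  [4] addr=0xf blk=3 s=1: VC-HIT | VC [5]
  [5] addr=0x17 blk=5 s=1: VC-HIT | VC [3]
  [6] addr=0x17 blk=5 s=1: L1-HIT | VC [3]
  [7] addr=0x17 blk=5 s=1: L1-HIT | VC [3]
  [8] addr=0xe blk=3 s=1: VC-HIT | VC [5]
  [9] addr=0x17 blk=5 s=1: VC-HIT | VC [3]
  [10] addr=0x14 blk=5 s=1: L1-HIT | VC [3]
  [11] addr=0xd blk=3 s=1: VC-HIT | VC [5]
  [12] addr=0xf blk=3 s=1: L1-HIT | VC [5]
  [13] addr=0x15 blk=5 s=1: VC-HIT | VC [3]
  [14] addr=0x15 blk=5 s=1: L1-HIT | VC [3]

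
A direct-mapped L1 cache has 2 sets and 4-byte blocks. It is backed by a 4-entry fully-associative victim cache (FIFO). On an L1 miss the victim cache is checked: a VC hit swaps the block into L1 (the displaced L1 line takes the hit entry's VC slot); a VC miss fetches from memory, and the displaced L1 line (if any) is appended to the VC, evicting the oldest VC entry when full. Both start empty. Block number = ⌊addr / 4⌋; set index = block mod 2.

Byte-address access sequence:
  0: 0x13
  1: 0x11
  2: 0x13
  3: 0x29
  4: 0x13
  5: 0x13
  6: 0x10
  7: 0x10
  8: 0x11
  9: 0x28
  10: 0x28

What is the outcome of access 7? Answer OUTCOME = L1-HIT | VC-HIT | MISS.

OUTCOME = L1-HIT

0: 0x13 (blk 4, set 0) → MISS  vc=[]
1: 0x11 (blk 4, set 0) → L1-HIT  vc=[]
2: 0x13 (blk 4, set 0) → L1-HIT  vc=[]
3: 0x29 (blk 10, set 0) → MISS  vc=[4]
4: 0x13 (blk 4, set 0) → VC-HIT  vc=[10]
5: 0x13 (blk 4, set 0) → L1-HIT  vc=[10]
6: 0x10 (blk 4, set 0) → L1-HIT  vc=[10]
7: 0x10 (blk 4, set 0) → L1-HIT  vc=[10]
8: 0x11 (blk 4, set 0) → L1-HIT  vc=[10]
9: 0x28 (blk 10, set 0) → VC-HIT  vc=[4]
10: 0x28 (blk 10, set 0) → L1-HIT  vc=[4]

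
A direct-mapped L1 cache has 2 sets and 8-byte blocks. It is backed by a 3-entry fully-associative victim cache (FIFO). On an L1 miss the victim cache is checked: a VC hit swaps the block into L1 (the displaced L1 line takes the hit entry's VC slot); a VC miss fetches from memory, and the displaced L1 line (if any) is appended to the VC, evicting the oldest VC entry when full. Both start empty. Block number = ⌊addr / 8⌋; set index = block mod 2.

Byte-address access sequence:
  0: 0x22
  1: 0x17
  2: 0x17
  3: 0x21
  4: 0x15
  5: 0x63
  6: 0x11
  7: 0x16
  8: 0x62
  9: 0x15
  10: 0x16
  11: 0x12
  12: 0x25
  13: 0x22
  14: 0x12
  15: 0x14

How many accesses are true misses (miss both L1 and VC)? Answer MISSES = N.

MISSES = 3

  [0] addr=0x22 blk=4 s=0: MISS | VC []
  [1] addr=0x17 blk=2 s=0: MISS | VC [4]
  [2] addr=0x17 blk=2 s=0: L1-HIT | VC [4]
  [3] addr=0x21 blk=4 s=0: VC-HIT | VC [2]
  [4] addr=0x15 blk=2 s=0: VC-HIT | VC [4]
  [5] addr=0x63 blk=12 s=0: MISS | VC [4, 2]
  [6] addr=0x11 blk=2 s=0: VC-HIT | VC [4, 12]
  [7] addr=0x16 blk=2 s=0: L1-HIT | VC [4, 12]
  [8] addr=0x62 blk=12 s=0: VC-HIT | VC [4, 2]
  [9] addr=0x15 blk=2 s=0: VC-HIT | VC [4, 12]
  [10] addr=0x16 blk=2 s=0: L1-HIT | VC [4, 12]
  [11] addr=0x12 blk=2 s=0: L1-HIT | VC [4, 12]
  [12] addr=0x25 blk=4 s=0: VC-HIT | VC [2, 12]
  [13] addr=0x22 blk=4 s=0: L1-HIT | VC [2, 12]
  [14] addr=0x12 blk=2 s=0: VC-HIT | VC [4, 12]
  [15] addr=0x14 blk=2 s=0: L1-HIT | VC [4, 12]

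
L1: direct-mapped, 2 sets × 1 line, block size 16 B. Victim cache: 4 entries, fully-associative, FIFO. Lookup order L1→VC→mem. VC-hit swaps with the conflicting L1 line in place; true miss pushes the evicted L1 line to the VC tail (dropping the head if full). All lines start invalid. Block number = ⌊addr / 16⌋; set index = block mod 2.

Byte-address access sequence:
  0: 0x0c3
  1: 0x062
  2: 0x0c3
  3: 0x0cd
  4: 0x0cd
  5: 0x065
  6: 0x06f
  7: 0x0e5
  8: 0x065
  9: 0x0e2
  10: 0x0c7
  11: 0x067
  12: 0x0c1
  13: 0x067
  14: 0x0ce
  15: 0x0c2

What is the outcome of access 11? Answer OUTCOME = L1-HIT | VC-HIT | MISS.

0: 0xc3 (blk 12, set 0) → MISS  vc=[]
1: 0x62 (blk 6, set 0) → MISS  vc=[12]
2: 0xc3 (blk 12, set 0) → VC-HIT  vc=[6]
3: 0xcd (blk 12, set 0) → L1-HIT  vc=[6]
4: 0xcd (blk 12, set 0) → L1-HIT  vc=[6]
5: 0x65 (blk 6, set 0) → VC-HIT  vc=[12]
6: 0x6f (blk 6, set 0) → L1-HIT  vc=[12]
7: 0xe5 (blk 14, set 0) → MISS  vc=[12, 6]
8: 0x65 (blk 6, set 0) → VC-HIT  vc=[12, 14]
9: 0xe2 (blk 14, set 0) → VC-HIT  vc=[12, 6]
10: 0xc7 (blk 12, set 0) → VC-HIT  vc=[14, 6]
11: 0x67 (blk 6, set 0) → VC-HIT  vc=[14, 12]
12: 0xc1 (blk 12, set 0) → VC-HIT  vc=[14, 6]
13: 0x67 (blk 6, set 0) → VC-HIT  vc=[14, 12]
14: 0xce (blk 12, set 0) → VC-HIT  vc=[14, 6]
15: 0xc2 (blk 12, set 0) → L1-HIT  vc=[14, 6]

OUTCOME = VC-HIT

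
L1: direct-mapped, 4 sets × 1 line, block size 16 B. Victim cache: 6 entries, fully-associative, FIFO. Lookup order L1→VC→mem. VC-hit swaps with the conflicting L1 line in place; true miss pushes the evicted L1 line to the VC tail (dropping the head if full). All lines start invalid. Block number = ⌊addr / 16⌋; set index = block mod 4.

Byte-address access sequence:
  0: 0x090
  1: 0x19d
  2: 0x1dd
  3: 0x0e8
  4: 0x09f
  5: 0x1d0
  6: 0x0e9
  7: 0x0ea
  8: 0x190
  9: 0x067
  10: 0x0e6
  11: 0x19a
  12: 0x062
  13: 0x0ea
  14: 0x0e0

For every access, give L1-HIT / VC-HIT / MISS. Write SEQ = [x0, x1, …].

SEQ = [MISS, MISS, MISS, MISS, VC-HIT, VC-HIT, L1-HIT, L1-HIT, VC-HIT, MISS, VC-HIT, L1-HIT, VC-HIT, VC-HIT, L1-HIT]

  [0] addr=0x90 blk=9 s=1: MISS | VC []
  [1] addr=0x19d blk=25 s=1: MISS | VC [9]
  [2] addr=0x1dd blk=29 s=1: MISS | VC [9, 25]
  [3] addr=0xe8 blk=14 s=2: MISS | VC [9, 25]
  [4] addr=0x9f blk=9 s=1: VC-HIT | VC [29, 25]
  [5] addr=0x1d0 blk=29 s=1: VC-HIT | VC [9, 25]
  [6] addr=0xe9 blk=14 s=2: L1-HIT | VC [9, 25]
  [7] addr=0xea blk=14 s=2: L1-HIT | VC [9, 25]
  [8] addr=0x190 blk=25 s=1: VC-HIT | VC [9, 29]
  [9] addr=0x67 blk=6 s=2: MISS | VC [9, 29, 14]
  [10] addr=0xe6 blk=14 s=2: VC-HIT | VC [9, 29, 6]
  [11] addr=0x19a blk=25 s=1: L1-HIT | VC [9, 29, 6]
  [12] addr=0x62 blk=6 s=2: VC-HIT | VC [9, 29, 14]
  [13] addr=0xea blk=14 s=2: VC-HIT | VC [9, 29, 6]
  [14] addr=0xe0 blk=14 s=2: L1-HIT | VC [9, 29, 6]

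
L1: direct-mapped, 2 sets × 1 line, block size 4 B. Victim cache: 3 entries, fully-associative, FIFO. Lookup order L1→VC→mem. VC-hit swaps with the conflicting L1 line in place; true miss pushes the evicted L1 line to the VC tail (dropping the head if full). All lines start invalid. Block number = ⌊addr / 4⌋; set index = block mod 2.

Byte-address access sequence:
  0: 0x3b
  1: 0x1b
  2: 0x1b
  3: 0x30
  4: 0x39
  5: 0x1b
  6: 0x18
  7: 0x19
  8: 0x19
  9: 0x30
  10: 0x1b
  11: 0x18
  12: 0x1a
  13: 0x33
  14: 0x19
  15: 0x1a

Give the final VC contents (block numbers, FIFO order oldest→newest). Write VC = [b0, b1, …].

VC = [12, 14]

  [0] addr=0x3b blk=14 s=0: MISS | VC []
  [1] addr=0x1b blk=6 s=0: MISS | VC [14]
  [2] addr=0x1b blk=6 s=0: L1-HIT | VC [14]
  [3] addr=0x30 blk=12 s=0: MISS | VC [14, 6]
  [4] addr=0x39 blk=14 s=0: VC-HIT | VC [12, 6]
  [5] addr=0x1b blk=6 s=0: VC-HIT | VC [12, 14]
  [6] addr=0x18 blk=6 s=0: L1-HIT | VC [12, 14]
  [7] addr=0x19 blk=6 s=0: L1-HIT | VC [12, 14]
  [8] addr=0x19 blk=6 s=0: L1-HIT | VC [12, 14]
  [9] addr=0x30 blk=12 s=0: VC-HIT | VC [6, 14]
  [10] addr=0x1b blk=6 s=0: VC-HIT | VC [12, 14]
  [11] addr=0x18 blk=6 s=0: L1-HIT | VC [12, 14]
  [12] addr=0x1a blk=6 s=0: L1-HIT | VC [12, 14]
  [13] addr=0x33 blk=12 s=0: VC-HIT | VC [6, 14]
  [14] addr=0x19 blk=6 s=0: VC-HIT | VC [12, 14]
  [15] addr=0x1a blk=6 s=0: L1-HIT | VC [12, 14]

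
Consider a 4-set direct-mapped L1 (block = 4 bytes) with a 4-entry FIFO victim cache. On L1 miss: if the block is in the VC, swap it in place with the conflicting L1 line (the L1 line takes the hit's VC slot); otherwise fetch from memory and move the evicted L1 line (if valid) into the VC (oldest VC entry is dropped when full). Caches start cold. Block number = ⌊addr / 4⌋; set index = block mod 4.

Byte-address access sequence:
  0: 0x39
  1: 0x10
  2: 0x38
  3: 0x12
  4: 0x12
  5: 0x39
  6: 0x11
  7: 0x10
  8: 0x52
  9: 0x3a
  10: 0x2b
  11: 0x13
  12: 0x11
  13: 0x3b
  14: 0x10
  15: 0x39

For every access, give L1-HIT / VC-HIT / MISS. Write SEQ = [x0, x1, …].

#0 0x39→b14/s2 MISS; vc=[]
#1 0x10→b4/s0 MISS; vc=[]
#2 0x38→b14/s2 L1-HIT; vc=[]
#3 0x12→b4/s0 L1-HIT; vc=[]
#4 0x12→b4/s0 L1-HIT; vc=[]
#5 0x39→b14/s2 L1-HIT; vc=[]
#6 0x11→b4/s0 L1-HIT; vc=[]
#7 0x10→b4/s0 L1-HIT; vc=[]
#8 0x52→b20/s0 MISS; vc=[4]
#9 0x3a→b14/s2 L1-HIT; vc=[4]
#10 0x2b→b10/s2 MISS; vc=[4,14]
#11 0x13→b4/s0 VC-HIT; vc=[20,14]
#12 0x11→b4/s0 L1-HIT; vc=[20,14]
#13 0x3b→b14/s2 VC-HIT; vc=[20,10]
#14 0x10→b4/s0 L1-HIT; vc=[20,10]
#15 0x39→b14/s2 L1-HIT; vc=[20,10]

SEQ = [MISS, MISS, L1-HIT, L1-HIT, L1-HIT, L1-HIT, L1-HIT, L1-HIT, MISS, L1-HIT, MISS, VC-HIT, L1-HIT, VC-HIT, L1-HIT, L1-HIT]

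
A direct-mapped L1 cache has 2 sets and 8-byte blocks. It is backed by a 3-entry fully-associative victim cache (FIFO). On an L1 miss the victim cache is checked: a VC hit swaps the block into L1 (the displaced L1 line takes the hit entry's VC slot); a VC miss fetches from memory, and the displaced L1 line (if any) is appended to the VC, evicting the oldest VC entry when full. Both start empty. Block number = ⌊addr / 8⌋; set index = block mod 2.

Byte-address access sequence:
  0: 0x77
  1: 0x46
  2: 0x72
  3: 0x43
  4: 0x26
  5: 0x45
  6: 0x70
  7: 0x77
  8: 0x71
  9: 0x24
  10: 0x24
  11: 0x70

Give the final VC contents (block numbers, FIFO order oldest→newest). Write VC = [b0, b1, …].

  [0] addr=0x77 blk=14 s=0: MISS | VC []
  [1] addr=0x46 blk=8 s=0: MISS | VC [14]
  [2] addr=0x72 blk=14 s=0: VC-HIT | VC [8]
  [3] addr=0x43 blk=8 s=0: VC-HIT | VC [14]
  [4] addr=0x26 blk=4 s=0: MISS | VC [14, 8]
  [5] addr=0x45 blk=8 s=0: VC-HIT | VC [14, 4]
  [6] addr=0x70 blk=14 s=0: VC-HIT | VC [8, 4]
  [7] addr=0x77 blk=14 s=0: L1-HIT | VC [8, 4]
  [8] addr=0x71 blk=14 s=0: L1-HIT | VC [8, 4]
  [9] addr=0x24 blk=4 s=0: VC-HIT | VC [8, 14]
  [10] addr=0x24 blk=4 s=0: L1-HIT | VC [8, 14]
  [11] addr=0x70 blk=14 s=0: VC-HIT | VC [8, 4]

VC = [8, 4]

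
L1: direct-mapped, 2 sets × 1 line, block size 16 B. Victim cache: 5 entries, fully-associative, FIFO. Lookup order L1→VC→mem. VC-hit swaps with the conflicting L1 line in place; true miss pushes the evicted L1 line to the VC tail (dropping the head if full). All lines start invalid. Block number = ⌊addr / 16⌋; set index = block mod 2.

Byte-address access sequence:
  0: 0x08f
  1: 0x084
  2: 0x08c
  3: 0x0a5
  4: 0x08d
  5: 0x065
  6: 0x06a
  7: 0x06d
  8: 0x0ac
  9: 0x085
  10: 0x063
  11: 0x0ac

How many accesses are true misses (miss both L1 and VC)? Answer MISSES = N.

MISSES = 3

  [0] addr=0x8f blk=8 s=0: MISS | VC []
  [1] addr=0x84 blk=8 s=0: L1-HIT | VC []
  [2] addr=0x8c blk=8 s=0: L1-HIT | VC []
  [3] addr=0xa5 blk=10 s=0: MISS | VC [8]
  [4] addr=0x8d blk=8 s=0: VC-HIT | VC [10]
  [5] addr=0x65 blk=6 s=0: MISS | VC [10, 8]
  [6] addr=0x6a blk=6 s=0: L1-HIT | VC [10, 8]
  [7] addr=0x6d blk=6 s=0: L1-HIT | VC [10, 8]
  [8] addr=0xac blk=10 s=0: VC-HIT | VC [6, 8]
  [9] addr=0x85 blk=8 s=0: VC-HIT | VC [6, 10]
  [10] addr=0x63 blk=6 s=0: VC-HIT | VC [8, 10]
  [11] addr=0xac blk=10 s=0: VC-HIT | VC [8, 6]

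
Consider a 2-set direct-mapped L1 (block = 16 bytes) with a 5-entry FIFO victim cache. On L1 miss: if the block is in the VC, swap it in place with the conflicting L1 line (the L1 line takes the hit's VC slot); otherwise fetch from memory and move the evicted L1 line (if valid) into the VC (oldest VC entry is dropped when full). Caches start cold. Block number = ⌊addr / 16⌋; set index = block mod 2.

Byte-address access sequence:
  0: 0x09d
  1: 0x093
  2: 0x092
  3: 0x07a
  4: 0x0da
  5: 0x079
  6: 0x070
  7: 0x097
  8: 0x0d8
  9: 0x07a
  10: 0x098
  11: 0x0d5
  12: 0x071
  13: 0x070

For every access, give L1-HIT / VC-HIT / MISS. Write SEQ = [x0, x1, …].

SEQ = [MISS, L1-HIT, L1-HIT, MISS, MISS, VC-HIT, L1-HIT, VC-HIT, VC-HIT, VC-HIT, VC-HIT, VC-HIT, VC-HIT, L1-HIT]

#0 0x9d→b9/s1 MISS; vc=[]
#1 0x93→b9/s1 L1-HIT; vc=[]
#2 0x92→b9/s1 L1-HIT; vc=[]
#3 0x7a→b7/s1 MISS; vc=[9]
#4 0xda→b13/s1 MISS; vc=[9,7]
#5 0x79→b7/s1 VC-HIT; vc=[9,13]
#6 0x70→b7/s1 L1-HIT; vc=[9,13]
#7 0x97→b9/s1 VC-HIT; vc=[7,13]
#8 0xd8→b13/s1 VC-HIT; vc=[7,9]
#9 0x7a→b7/s1 VC-HIT; vc=[13,9]
#10 0x98→b9/s1 VC-HIT; vc=[13,7]
#11 0xd5→b13/s1 VC-HIT; vc=[9,7]
#12 0x71→b7/s1 VC-HIT; vc=[9,13]
#13 0x70→b7/s1 L1-HIT; vc=[9,13]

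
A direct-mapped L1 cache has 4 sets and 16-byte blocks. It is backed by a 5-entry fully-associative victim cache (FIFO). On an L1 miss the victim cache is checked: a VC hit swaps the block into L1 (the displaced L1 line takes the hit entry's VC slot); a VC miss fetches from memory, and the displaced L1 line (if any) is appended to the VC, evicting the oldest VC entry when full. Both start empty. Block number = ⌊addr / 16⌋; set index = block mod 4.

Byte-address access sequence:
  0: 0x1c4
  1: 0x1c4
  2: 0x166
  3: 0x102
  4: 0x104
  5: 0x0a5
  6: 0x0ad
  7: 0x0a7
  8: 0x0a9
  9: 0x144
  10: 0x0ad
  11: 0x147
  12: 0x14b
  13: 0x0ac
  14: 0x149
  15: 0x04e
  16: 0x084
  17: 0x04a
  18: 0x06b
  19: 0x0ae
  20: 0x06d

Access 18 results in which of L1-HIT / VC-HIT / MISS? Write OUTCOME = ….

0: 0x1c4 (blk 28, set 0) → MISS  vc=[]
1: 0x1c4 (blk 28, set 0) → L1-HIT  vc=[]
2: 0x166 (blk 22, set 2) → MISS  vc=[]
3: 0x102 (blk 16, set 0) → MISS  vc=[28]
4: 0x104 (blk 16, set 0) → L1-HIT  vc=[28]
5: 0xa5 (blk 10, set 2) → MISS  vc=[28, 22]
6: 0xad (blk 10, set 2) → L1-HIT  vc=[28, 22]
7: 0xa7 (blk 10, set 2) → L1-HIT  vc=[28, 22]
8: 0xa9 (blk 10, set 2) → L1-HIT  vc=[28, 22]
9: 0x144 (blk 20, set 0) → MISS  vc=[28, 22, 16]
10: 0xad (blk 10, set 2) → L1-HIT  vc=[28, 22, 16]
11: 0x147 (blk 20, set 0) → L1-HIT  vc=[28, 22, 16]
12: 0x14b (blk 20, set 0) → L1-HIT  vc=[28, 22, 16]
13: 0xac (blk 10, set 2) → L1-HIT  vc=[28, 22, 16]
14: 0x149 (blk 20, set 0) → L1-HIT  vc=[28, 22, 16]
15: 0x4e (blk 4, set 0) → MISS  vc=[28, 22, 16, 20]
16: 0x84 (blk 8, set 0) → MISS  vc=[28, 22, 16, 20, 4]
17: 0x4a (blk 4, set 0) → VC-HIT  vc=[28, 22, 16, 20, 8]
18: 0x6b (blk 6, set 2) → MISS  vc=[22, 16, 20, 8, 10]
19: 0xae (blk 10, set 2) → VC-HIT  vc=[22, 16, 20, 8, 6]
20: 0x6d (blk 6, set 2) → VC-HIT  vc=[22, 16, 20, 8, 10]

OUTCOME = MISS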